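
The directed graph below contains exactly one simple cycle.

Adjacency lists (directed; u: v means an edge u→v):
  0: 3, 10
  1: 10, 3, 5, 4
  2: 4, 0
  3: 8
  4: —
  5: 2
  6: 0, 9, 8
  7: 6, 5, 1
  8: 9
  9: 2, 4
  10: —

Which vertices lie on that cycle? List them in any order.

DFS with gray/black marking from 2:
2 gray
  4 gray
  4 black
  0 gray
    3 gray
      8 gray
        9 gray
          9→2: 2 is gray → back edge
Back edge closes the cycle 2 → 0 → 3 → 8 → 9 → 2; its vertices are {0, 2, 3, 8, 9}.

0, 2, 3, 8, 9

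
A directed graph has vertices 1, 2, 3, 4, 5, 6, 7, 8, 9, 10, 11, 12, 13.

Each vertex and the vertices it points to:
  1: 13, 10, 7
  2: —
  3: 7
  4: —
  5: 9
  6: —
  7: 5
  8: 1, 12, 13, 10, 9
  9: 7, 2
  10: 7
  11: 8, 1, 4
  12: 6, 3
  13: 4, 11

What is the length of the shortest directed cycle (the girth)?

3

For each vertex v, BFS finds the shortest path from v back to v.
The shortest such closed walk is 8 → 13 → 11 → 8, length 3.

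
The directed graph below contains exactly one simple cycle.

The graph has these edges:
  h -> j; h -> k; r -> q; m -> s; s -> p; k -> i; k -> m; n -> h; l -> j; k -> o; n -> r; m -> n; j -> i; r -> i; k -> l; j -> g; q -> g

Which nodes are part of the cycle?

DFS with gray/black marking from n:
n gray
  h gray
    j gray
      g gray
      g black
      i gray
      i black
    j black
    k gray
      k→i: i black — skip
      l gray
        l→j: j black — skip
      l black
      m gray
        m→n: n is gray → back edge
Back edge closes the cycle n → h → k → m → n; its vertices are {h, k, m, n}.

h, k, m, n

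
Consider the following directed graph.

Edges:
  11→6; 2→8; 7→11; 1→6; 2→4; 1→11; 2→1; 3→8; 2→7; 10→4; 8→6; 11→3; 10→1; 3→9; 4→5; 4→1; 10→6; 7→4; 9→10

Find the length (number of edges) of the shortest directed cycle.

For each vertex v, BFS finds the shortest path from v back to v.
The shortest such closed walk is 11 → 3 → 9 → 10 → 1 → 11, length 5.

5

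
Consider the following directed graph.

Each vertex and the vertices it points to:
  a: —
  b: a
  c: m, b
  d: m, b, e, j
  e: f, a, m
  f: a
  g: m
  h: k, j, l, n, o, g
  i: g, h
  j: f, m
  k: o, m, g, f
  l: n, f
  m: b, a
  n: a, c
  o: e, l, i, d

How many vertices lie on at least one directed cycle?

A vertex is on a directed cycle iff it belongs to a strongly connected component of size ≥ 2 (or has a self-loop).
The vertices on cycles are {h, i, k, o} — 4 in total.

4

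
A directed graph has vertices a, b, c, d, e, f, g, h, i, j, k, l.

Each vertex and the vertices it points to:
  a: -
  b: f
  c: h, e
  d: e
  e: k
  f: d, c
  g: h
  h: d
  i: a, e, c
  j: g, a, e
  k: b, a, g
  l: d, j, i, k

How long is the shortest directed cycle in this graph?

For each vertex v, BFS finds the shortest path from v back to v.
The shortest such closed walk is k → b → f → c → e → k, length 5.

5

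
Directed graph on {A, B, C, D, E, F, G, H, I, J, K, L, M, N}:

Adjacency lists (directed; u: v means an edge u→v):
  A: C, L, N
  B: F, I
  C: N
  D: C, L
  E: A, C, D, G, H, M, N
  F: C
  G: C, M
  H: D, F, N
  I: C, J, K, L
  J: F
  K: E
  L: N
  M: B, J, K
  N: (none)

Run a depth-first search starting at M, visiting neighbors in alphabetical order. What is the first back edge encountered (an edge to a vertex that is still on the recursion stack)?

G→M

DFS from M (visiting neighbors in alphabetical order); mark gray on enter, black on exit:
M gray
  B gray
    F gray
      C gray
        N gray
        N black
      C black
    F black
    I gray
      I→C: C black — skip
      J gray
        J→F: F black — skip
      J black
      K gray
        E gray
          A gray
            A→C: C black — skip
            L gray
              L→N: N black — skip
            L black
            A→N: N black — skip
          A black
          E→C: C black — skip
          D gray
            D→C: C black — skip
            D→L: L black — skip
          D black
          G gray
            G→C: C black — skip
            G→M: M is gray → back edge
First back edge: G → M.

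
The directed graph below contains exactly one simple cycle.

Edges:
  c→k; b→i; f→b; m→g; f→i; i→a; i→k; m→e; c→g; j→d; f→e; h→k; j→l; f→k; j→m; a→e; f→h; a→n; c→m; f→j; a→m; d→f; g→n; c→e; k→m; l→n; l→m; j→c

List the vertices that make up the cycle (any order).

d, f, j

DFS with gray/black marking from d:
d gray
  f gray
    i gray
      a gray
        e gray
        e black
        n gray
        n black
        m gray
          m→e: e black — skip
          g gray
            g→n: n black — skip
          g black
        m black
      a black
      k gray
        k→m: m black — skip
      k black
    i black
    f→k: k black — skip
    h gray
      h→k: k black — skip
    h black
    j gray
      l gray
        l→m: m black — skip
        l→n: n black — skip
      l black
      c gray
        c→k: k black — skip
        c→e: e black — skip
        c→g: g black — skip
        c→m: m black — skip
      c black
      j→m: m black — skip
      j→d: d is gray → back edge
Back edge closes the cycle d → f → j → d; its vertices are {d, f, j}.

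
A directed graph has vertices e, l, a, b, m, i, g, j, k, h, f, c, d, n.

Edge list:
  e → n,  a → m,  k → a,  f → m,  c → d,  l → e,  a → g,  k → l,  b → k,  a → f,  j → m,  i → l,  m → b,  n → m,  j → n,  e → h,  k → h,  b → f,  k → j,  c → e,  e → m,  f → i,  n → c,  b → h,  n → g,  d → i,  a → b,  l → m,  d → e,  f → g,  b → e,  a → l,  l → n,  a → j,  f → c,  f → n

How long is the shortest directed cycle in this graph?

3

For each vertex v, BFS finds the shortest path from v back to v.
The shortest such closed walk is a → b → k → a, length 3.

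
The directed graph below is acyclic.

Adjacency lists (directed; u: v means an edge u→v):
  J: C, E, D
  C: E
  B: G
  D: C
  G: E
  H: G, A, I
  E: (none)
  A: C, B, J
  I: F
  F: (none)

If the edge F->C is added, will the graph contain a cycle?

No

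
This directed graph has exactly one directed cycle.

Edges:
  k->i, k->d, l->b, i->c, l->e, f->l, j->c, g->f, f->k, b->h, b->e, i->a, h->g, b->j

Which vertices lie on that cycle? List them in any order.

b, f, g, h, l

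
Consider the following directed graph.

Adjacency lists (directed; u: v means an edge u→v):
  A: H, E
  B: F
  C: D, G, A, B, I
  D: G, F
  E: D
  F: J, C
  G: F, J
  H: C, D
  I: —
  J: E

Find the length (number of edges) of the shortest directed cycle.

For each vertex v, BFS finds the shortest path from v back to v.
The shortest such closed walk is A → H → C → A, length 3.

3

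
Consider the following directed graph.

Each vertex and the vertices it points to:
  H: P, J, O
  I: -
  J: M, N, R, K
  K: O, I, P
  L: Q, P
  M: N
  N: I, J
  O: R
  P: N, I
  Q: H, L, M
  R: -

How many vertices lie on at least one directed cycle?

7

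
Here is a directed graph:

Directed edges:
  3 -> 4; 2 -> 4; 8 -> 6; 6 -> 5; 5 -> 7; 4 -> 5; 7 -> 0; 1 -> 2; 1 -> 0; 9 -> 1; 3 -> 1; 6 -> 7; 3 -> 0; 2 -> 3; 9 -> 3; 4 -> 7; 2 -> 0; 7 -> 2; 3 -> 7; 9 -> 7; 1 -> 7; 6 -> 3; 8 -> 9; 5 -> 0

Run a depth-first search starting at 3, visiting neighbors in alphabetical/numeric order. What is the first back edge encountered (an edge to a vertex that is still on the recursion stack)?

2→3

DFS from 3 (visiting neighbors in alphabetical/numeric order); mark gray on enter, black on exit:
3 gray
  0 gray
  0 black
  1 gray
    1→0: 0 black — skip
    2 gray
      2→0: 0 black — skip
      2→3: 3 is gray → back edge
First back edge: 2 → 3.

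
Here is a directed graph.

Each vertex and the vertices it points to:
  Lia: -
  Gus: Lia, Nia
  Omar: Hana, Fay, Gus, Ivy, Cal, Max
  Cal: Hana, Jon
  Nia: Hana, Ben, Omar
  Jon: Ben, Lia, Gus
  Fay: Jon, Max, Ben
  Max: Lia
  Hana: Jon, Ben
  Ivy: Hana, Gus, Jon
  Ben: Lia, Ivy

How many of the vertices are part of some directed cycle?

9

A vertex is on a directed cycle iff it belongs to a strongly connected component of size ≥ 2 (or has a self-loop).
The vertices on cycles are {Ben, Cal, Fay, Gus, Ivy, Jon, Nia, Hana, Omar} — 9 in total.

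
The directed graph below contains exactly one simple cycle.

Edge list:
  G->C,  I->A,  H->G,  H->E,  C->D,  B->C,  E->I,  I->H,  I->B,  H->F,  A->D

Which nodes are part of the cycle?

E, H, I

DFS with gray/black marking from E:
E gray
  I gray
    H gray
      G gray
        C gray
          D gray
          D black
        C black
      G black
      H→E: E is gray → back edge
Back edge closes the cycle E → I → H → E; its vertices are {E, H, I}.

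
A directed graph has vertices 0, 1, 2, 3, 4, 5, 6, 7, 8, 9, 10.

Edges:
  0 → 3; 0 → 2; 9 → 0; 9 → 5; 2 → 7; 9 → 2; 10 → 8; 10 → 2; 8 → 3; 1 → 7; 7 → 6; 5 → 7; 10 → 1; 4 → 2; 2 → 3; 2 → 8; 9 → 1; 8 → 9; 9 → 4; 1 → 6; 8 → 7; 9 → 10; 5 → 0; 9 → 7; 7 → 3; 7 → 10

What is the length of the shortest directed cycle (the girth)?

3

For each vertex v, BFS finds the shortest path from v back to v.
The shortest such closed walk is 9 → 2 → 8 → 9, length 3.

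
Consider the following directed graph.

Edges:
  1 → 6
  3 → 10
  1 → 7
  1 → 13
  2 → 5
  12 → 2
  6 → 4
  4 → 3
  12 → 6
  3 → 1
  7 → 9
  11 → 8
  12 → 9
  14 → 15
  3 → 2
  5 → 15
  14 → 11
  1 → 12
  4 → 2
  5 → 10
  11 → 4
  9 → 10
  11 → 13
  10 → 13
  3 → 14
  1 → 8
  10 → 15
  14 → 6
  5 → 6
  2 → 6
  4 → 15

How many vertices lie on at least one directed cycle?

9

A vertex is on a directed cycle iff it belongs to a strongly connected component of size ≥ 2 (or has a self-loop).
The vertices on cycles are {1, 2, 3, 4, 5, 6, 11, 12, 14} — 9 in total.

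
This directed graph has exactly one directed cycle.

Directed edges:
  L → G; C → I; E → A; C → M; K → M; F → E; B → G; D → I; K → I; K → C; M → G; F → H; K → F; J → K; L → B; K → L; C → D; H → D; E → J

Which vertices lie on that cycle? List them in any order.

E, F, J, K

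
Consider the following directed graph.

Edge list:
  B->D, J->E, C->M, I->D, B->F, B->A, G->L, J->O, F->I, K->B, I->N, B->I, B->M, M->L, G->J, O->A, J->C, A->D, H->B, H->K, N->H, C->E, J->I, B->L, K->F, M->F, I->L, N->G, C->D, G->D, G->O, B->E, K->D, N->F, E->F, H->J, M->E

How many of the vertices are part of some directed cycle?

11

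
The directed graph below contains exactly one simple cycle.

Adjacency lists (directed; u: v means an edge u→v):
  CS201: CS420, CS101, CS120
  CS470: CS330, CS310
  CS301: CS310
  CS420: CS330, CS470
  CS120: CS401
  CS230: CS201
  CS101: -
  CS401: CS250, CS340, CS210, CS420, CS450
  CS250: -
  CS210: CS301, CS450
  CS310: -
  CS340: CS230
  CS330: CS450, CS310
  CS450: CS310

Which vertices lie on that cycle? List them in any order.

DFS with gray/black marking from CS201:
CS201 gray
  CS420 gray
    CS330 gray
      CS450 gray
        CS310 gray
        CS310 black
      CS450 black
      CS330→CS310: CS310 black — skip
    CS330 black
    CS470 gray
      CS470→CS330: CS330 black — skip
      CS470→CS310: CS310 black — skip
    CS470 black
  CS420 black
  CS101 gray
  CS101 black
  CS120 gray
    CS401 gray
      CS250 gray
      CS250 black
      CS340 gray
        CS230 gray
          CS230→CS201: CS201 is gray → back edge
Back edge closes the cycle CS201 → CS120 → CS401 → CS340 → CS230 → CS201; its vertices are {CS120, CS201, CS230, CS340, CS401}.

CS120, CS201, CS230, CS340, CS401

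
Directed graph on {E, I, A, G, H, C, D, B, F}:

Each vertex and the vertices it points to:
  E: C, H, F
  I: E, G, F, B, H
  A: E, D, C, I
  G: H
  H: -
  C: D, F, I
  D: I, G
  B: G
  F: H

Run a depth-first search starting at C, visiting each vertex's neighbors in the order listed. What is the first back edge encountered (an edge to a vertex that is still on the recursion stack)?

E→C

DFS from C (visiting each vertex's neighbors in the order listed); mark gray on enter, black on exit:
C gray
  D gray
    I gray
      E gray
        E→C: C is gray → back edge
First back edge: E → C.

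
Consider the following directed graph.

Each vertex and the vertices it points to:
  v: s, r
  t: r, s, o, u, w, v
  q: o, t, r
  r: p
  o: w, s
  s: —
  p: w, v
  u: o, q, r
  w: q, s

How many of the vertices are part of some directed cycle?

A vertex is on a directed cycle iff it belongs to a strongly connected component of size ≥ 2 (or has a self-loop).
The vertices on cycles are {o, p, q, r, t, u, v, w} — 8 in total.

8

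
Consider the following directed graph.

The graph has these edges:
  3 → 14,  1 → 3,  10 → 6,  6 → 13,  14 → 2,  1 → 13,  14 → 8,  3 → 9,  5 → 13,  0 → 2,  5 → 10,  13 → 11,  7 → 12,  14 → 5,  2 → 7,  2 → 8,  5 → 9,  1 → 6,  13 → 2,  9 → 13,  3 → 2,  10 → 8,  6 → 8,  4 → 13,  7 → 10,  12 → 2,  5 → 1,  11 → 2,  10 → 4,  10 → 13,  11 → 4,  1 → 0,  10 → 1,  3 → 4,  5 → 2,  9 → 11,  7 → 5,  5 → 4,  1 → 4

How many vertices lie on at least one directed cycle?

A vertex is on a directed cycle iff it belongs to a strongly connected component of size ≥ 2 (or has a self-loop).
The vertices on cycles are {0, 1, 2, 3, 4, 5, 6, 7, 9, 10, 11, 12, 13, 14} — 14 in total.

14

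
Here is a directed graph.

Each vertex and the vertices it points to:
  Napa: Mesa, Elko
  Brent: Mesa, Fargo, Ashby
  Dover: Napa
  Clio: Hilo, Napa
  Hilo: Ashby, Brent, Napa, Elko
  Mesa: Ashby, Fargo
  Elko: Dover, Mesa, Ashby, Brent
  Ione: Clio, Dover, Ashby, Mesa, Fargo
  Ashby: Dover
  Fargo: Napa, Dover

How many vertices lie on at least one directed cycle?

A vertex is on a directed cycle iff it belongs to a strongly connected component of size ≥ 2 (or has a self-loop).
The vertices on cycles are {Elko, Mesa, Napa, Ashby, Brent, Dover, Fargo} — 7 in total.

7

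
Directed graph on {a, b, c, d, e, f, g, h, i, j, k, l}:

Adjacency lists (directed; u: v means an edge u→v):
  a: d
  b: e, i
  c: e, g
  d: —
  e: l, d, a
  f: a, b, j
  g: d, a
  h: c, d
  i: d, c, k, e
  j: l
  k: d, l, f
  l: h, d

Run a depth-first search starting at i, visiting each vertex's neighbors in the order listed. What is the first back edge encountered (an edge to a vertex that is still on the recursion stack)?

DFS from i (visiting each vertex's neighbors in the order listed); mark gray on enter, black on exit:
i gray
  d gray
  d black
  c gray
    e gray
      l gray
        h gray
          h→c: c is gray → back edge
First back edge: h → c.

h→c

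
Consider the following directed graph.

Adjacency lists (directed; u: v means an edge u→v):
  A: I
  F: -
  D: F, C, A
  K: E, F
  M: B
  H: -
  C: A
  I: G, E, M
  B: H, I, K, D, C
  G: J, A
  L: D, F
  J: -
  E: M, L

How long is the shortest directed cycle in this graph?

3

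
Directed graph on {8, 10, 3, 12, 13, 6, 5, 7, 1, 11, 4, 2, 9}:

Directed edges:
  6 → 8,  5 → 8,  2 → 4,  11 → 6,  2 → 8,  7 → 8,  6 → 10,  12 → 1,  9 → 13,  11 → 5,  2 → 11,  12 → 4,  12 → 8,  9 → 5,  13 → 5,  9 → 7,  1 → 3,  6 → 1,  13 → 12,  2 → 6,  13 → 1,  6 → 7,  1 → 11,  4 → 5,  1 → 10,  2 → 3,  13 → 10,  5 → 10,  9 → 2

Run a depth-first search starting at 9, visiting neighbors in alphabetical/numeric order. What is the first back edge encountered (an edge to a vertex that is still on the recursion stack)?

DFS from 9 (visiting neighbors in alphabetical/numeric order); mark gray on enter, black on exit:
9 gray
  2 gray
    3 gray
    3 black
    4 gray
      5 gray
        8 gray
        8 black
        10 gray
        10 black
      5 black
    4 black
    6 gray
      1 gray
        1→3: 3 black — skip
        1→10: 10 black — skip
        11 gray
          11→5: 5 black — skip
          11→6: 6 is gray → back edge
First back edge: 11 → 6.

11→6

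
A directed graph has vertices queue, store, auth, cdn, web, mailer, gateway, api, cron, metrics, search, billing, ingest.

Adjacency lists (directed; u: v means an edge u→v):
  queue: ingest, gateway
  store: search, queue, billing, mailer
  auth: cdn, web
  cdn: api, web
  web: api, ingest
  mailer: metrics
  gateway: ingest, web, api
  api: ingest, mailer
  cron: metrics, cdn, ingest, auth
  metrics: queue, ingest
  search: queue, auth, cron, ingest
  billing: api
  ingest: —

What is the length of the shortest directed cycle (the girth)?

For each vertex v, BFS finds the shortest path from v back to v.
The shortest such closed walk is mailer → metrics → queue → gateway → api → mailer, length 5.

5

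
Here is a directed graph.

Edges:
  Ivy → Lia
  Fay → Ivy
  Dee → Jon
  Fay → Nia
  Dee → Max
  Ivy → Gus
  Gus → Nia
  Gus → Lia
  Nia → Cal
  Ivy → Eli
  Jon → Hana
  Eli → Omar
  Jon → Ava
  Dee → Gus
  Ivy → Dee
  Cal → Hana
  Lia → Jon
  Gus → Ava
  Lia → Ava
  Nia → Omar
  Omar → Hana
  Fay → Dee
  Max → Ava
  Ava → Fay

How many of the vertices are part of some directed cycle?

8

A vertex is on a directed cycle iff it belongs to a strongly connected component of size ≥ 2 (or has a self-loop).
The vertices on cycles are {Ava, Dee, Fay, Gus, Ivy, Jon, Lia, Max} — 8 in total.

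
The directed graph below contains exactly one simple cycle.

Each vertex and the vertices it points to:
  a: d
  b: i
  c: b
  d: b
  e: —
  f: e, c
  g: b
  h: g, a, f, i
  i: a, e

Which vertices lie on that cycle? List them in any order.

DFS with gray/black marking from a:
a gray
  d gray
    b gray
      i gray
        i→a: a is gray → back edge
Back edge closes the cycle a → d → b → i → a; its vertices are {a, b, d, i}.

a, b, d, i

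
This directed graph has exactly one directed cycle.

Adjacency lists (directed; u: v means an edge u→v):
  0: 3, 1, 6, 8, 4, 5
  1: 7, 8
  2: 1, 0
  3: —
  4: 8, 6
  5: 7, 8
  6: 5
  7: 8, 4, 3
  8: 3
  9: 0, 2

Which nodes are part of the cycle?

DFS with gray/black marking from 4:
4 gray
  8 gray
    3 gray
    3 black
  8 black
  6 gray
    5 gray
      7 gray
        7→8: 8 black — skip
        7→4: 4 is gray → back edge
Back edge closes the cycle 4 → 6 → 5 → 7 → 4; its vertices are {4, 5, 6, 7}.

4, 5, 6, 7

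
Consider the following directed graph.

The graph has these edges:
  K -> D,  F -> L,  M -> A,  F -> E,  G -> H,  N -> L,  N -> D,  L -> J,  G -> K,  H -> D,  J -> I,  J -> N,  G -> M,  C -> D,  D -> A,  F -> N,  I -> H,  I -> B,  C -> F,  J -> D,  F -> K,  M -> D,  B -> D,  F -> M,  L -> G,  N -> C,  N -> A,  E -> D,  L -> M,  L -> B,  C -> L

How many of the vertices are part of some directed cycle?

5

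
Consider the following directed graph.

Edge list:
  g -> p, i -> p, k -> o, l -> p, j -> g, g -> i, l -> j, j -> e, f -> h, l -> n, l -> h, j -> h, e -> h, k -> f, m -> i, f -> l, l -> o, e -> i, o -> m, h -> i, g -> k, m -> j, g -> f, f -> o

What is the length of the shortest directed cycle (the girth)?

4

For each vertex v, BFS finds the shortest path from v back to v.
The shortest such closed walk is g → f → l → j → g, length 4.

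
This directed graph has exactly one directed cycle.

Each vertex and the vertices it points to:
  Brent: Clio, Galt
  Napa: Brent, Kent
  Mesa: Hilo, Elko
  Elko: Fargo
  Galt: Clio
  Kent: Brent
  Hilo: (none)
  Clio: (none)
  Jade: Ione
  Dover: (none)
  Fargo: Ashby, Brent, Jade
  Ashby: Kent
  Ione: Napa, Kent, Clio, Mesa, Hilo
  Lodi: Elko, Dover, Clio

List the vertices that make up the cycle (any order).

DFS with gray/black marking from Elko:
Elko gray
  Fargo gray
    Ashby gray
      Kent gray
        Brent gray
          Clio gray
          Clio black
          Galt gray
            Galt→Clio: Clio black — skip
          Galt black
        Brent black
      Kent black
    Ashby black
    Fargo→Brent: Brent black — skip
    Jade gray
      Ione gray
        Napa gray
          Napa→Brent: Brent black — skip
          Napa→Kent: Kent black — skip
        Napa black
        Ione→Kent: Kent black — skip
        Ione→Clio: Clio black — skip
        Mesa gray
          Hilo gray
          Hilo black
          Mesa→Elko: Elko is gray → back edge
Back edge closes the cycle Elko → Fargo → Jade → Ione → Mesa → Elko; its vertices are {Elko, Ione, Jade, Mesa, Fargo}.

Elko, Ione, Jade, Mesa, Fargo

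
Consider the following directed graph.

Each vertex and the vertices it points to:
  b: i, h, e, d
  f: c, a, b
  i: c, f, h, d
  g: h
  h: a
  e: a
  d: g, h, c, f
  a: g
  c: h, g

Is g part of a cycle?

Yes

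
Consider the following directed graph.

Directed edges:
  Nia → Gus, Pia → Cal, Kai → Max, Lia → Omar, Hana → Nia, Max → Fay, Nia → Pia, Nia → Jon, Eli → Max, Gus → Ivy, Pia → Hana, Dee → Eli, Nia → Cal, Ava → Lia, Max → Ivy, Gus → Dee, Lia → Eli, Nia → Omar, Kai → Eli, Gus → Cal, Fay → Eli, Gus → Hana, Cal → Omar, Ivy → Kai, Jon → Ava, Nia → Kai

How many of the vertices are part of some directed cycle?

9

A vertex is on a directed cycle iff it belongs to a strongly connected component of size ≥ 2 (or has a self-loop).
The vertices on cycles are {Eli, Fay, Gus, Ivy, Kai, Max, Nia, Pia, Hana} — 9 in total.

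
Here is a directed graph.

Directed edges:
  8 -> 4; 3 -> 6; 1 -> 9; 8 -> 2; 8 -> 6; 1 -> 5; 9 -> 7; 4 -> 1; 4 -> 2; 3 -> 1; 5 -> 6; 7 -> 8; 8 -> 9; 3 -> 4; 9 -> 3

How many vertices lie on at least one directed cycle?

A vertex is on a directed cycle iff it belongs to a strongly connected component of size ≥ 2 (or has a self-loop).
The vertices on cycles are {1, 3, 4, 7, 8, 9} — 6 in total.

6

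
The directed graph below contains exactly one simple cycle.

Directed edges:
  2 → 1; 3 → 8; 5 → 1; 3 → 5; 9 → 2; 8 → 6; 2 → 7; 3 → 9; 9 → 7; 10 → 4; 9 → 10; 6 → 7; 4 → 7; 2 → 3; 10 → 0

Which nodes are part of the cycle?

DFS with gray/black marking from 3:
3 gray
  9 gray
    10 gray
      4 gray
        7 gray
        7 black
      4 black
      0 gray
      0 black
    10 black
    9→7: 7 black — skip
    2 gray
      1 gray
      1 black
      2→7: 7 black — skip
      2→3: 3 is gray → back edge
Back edge closes the cycle 3 → 9 → 2 → 3; its vertices are {2, 3, 9}.

2, 3, 9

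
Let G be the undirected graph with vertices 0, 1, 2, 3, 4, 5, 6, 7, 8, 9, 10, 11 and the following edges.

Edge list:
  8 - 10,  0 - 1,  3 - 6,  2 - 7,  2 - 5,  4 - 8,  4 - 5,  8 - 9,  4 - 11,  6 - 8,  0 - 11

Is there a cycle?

No

DFS, tracking each vertex's parent; an edge to a visited non-parent vertex closes a cycle.
Start from 5:
visit 5 (parent –)
  visit 2 (parent 5)
    2–5: parent, skip
    visit 7 (parent 2)
      7–2: parent, skip
  visit 4 (parent 5)
    4–5: parent, skip
    visit 8 (parent 4)
      8–4: parent, skip
      visit 10 (parent 8)
        10–8: parent, skip
      visit 9 (parent 8)
        9–8: parent, skip
      visit 6 (parent 8)
        visit 3 (parent 6)
          3–6: parent, skip
        6–8: parent, skip
    visit 11 (parent 4)
      11–4: parent, skip
      visit 0 (parent 11)
        0–11: parent, skip
        visit 1 (parent 0)
          1–0: parent, skip
No non-parent visited neighbor found — the graph is a forest.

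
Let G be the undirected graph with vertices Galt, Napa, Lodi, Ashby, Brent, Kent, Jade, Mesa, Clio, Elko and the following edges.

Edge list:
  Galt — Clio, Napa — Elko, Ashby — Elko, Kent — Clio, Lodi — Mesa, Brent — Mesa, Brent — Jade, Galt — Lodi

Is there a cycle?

DFS, tracking each vertex's parent; an edge to a visited non-parent vertex closes a cycle.
Start from Napa:
visit Napa (parent –)
  visit Elko (parent Napa)
    Elko–Napa: parent, skip
    visit Ashby (parent Elko)
      Ashby–Elko: parent, skip
visit Galt (parent –)
  visit Clio (parent Galt)
    Clio–Galt: parent, skip
    visit Kent (parent Clio)
      Kent–Clio: parent, skip
  visit Lodi (parent Galt)
    visit Mesa (parent Lodi)
      Mesa–Lodi: parent, skip
      visit Brent (parent Mesa)
        Brent–Mesa: parent, skip
        visit Jade (parent Brent)
          Jade–Brent: parent, skip
    Lodi–Galt: parent, skip
No non-parent visited neighbor found — the graph is a forest.

No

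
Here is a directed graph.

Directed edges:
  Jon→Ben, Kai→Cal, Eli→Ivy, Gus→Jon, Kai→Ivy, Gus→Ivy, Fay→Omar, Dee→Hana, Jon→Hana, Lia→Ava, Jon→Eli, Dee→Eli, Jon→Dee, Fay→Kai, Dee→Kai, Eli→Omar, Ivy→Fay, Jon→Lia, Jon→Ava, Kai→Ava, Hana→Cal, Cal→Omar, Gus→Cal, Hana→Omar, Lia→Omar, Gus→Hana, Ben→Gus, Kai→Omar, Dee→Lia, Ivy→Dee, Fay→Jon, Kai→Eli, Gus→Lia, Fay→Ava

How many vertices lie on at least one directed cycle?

A vertex is on a directed cycle iff it belongs to a strongly connected component of size ≥ 2 (or has a self-loop).
The vertices on cycles are {Ben, Dee, Eli, Fay, Gus, Ivy, Jon, Kai} — 8 in total.

8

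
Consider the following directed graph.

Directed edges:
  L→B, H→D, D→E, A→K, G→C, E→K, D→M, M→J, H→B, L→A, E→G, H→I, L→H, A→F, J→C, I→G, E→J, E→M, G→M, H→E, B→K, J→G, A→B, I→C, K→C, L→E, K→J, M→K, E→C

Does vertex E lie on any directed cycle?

No

E lies on a cycle iff there is a path from E back to itself.
Exploring from E, it never reaches itself; equivalently, its strongly connected component is a singleton.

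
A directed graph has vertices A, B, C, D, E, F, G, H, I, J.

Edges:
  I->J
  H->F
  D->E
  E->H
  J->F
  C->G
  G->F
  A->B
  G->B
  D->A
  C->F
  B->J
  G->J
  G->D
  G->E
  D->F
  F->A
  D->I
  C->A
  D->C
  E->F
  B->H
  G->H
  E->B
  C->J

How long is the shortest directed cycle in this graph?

3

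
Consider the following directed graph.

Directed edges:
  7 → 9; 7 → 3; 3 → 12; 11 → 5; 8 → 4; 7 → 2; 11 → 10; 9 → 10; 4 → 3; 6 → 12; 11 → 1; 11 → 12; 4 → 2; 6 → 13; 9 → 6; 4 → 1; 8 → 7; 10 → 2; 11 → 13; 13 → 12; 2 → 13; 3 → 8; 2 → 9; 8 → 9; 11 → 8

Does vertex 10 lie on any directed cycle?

Yes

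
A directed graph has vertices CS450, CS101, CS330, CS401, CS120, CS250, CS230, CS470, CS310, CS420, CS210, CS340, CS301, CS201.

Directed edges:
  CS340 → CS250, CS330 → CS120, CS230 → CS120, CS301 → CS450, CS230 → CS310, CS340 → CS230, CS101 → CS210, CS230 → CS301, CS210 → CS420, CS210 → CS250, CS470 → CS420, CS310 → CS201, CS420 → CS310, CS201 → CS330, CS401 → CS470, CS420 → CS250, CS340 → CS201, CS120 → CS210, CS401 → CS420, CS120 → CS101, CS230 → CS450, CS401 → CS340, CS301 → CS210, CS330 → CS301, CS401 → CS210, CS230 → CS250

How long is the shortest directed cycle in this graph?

For each vertex v, BFS finds the shortest path from v back to v.
The shortest such closed walk is CS201 → CS330 → CS301 → CS210 → CS420 → CS310 → CS201, length 6.

6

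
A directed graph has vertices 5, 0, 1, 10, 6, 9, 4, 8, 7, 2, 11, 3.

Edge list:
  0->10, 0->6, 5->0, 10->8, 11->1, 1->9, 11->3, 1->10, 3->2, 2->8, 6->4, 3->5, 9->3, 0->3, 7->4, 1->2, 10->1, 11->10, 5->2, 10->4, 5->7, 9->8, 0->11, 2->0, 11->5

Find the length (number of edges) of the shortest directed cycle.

For each vertex v, BFS finds the shortest path from v back to v.
The shortest such closed walk is 1 → 10 → 1, length 2.

2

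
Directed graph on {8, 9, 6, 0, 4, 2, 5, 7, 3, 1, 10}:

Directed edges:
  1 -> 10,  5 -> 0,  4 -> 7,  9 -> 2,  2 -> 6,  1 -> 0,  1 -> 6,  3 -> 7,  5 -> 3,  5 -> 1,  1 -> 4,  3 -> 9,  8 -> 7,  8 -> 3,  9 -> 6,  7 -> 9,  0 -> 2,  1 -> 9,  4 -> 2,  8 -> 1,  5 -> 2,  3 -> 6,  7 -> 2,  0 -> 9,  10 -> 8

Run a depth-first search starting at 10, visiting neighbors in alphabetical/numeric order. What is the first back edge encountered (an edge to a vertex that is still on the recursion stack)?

DFS from 10 (visiting neighbors in alphabetical/numeric order); mark gray on enter, black on exit:
10 gray
  8 gray
    1 gray
      0 gray
        2 gray
          6 gray
          6 black
        2 black
        9 gray
          9→2: 2 black — skip
          9→6: 6 black — skip
        9 black
      0 black
      4 gray
        4→2: 2 black — skip
        7 gray
          7→2: 2 black — skip
          7→9: 9 black — skip
        7 black
      4 black
      1→6: 6 black — skip
      1→9: 9 black — skip
      1→10: 10 is gray → back edge
First back edge: 1 → 10.

1->10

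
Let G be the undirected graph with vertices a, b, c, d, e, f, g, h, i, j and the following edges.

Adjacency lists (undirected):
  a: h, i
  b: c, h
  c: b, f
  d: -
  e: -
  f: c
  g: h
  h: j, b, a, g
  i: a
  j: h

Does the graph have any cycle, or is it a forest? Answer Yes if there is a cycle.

No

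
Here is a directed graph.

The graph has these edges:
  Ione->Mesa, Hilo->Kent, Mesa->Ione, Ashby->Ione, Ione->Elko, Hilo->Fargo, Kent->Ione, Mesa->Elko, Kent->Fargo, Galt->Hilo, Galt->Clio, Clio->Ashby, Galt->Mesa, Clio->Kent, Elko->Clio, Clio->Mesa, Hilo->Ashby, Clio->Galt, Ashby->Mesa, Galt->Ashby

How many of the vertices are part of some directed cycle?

A vertex is on a directed cycle iff it belongs to a strongly connected component of size ≥ 2 (or has a self-loop).
The vertices on cycles are {Clio, Elko, Galt, Hilo, Ione, Kent, Mesa, Ashby} — 8 in total.

8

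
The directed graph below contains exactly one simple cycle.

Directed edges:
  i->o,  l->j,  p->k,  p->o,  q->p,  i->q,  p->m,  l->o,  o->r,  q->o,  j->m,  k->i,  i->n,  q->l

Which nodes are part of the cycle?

i, k, p, q

DFS with gray/black marking from i:
i gray
  n gray
  n black
  o gray
    r gray
    r black
  o black
  q gray
    p gray
      k gray
        k→i: i is gray → back edge
Back edge closes the cycle i → q → p → k → i; its vertices are {i, k, p, q}.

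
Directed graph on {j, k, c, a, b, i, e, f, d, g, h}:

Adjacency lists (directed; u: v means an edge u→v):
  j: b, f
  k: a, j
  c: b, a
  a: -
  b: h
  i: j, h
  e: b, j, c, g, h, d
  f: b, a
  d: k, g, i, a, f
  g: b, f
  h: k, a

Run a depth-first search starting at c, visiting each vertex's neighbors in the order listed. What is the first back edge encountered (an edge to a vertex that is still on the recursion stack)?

j->b

DFS from c (visiting each vertex's neighbors in the order listed); mark gray on enter, black on exit:
c gray
  b gray
    h gray
      k gray
        a gray
        a black
        j gray
          j→b: b is gray → back edge
First back edge: j → b.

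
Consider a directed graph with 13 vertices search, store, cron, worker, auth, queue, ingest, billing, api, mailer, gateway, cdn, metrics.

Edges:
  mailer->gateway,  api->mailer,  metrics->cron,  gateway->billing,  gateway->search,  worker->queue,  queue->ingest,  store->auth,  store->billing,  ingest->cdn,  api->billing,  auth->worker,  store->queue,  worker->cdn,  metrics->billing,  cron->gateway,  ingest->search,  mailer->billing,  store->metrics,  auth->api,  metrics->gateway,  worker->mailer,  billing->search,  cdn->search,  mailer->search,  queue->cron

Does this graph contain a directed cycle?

No

DFS with white/gray/black marking, starting from mailer:
mailer gray
  billing gray
    search gray
    search black
  billing black
  mailer→search: search black — skip
  gateway gray
    gateway→billing: billing black — skip
    gateway→search: search black — skip
  gateway black
mailer black
store gray
  queue gray
    cron gray
      cron→gateway: gateway black — skip
    cron black
    ingest gray
      ingest→search: search black — skip
      cdn gray
        cdn→search: search black — skip
      cdn black
    ingest black
  queue black
  metrics gray
    metrics→cron: cron black — skip
    metrics→gateway: gateway black — skip
    metrics→billing: billing black — skip
  metrics black
  store→billing: billing black — skip
  auth gray
    worker gray
      worker→cdn: cdn black — skip
      worker→mailer: mailer black — skip
      worker→queue: queue black — skip
    worker black
    api gray
      api→mailer: mailer black — skip
      api→billing: billing black — skip
    api black
  auth black
store black
Every edge goes to a white or black vertex — no back edge, so the graph is acyclic.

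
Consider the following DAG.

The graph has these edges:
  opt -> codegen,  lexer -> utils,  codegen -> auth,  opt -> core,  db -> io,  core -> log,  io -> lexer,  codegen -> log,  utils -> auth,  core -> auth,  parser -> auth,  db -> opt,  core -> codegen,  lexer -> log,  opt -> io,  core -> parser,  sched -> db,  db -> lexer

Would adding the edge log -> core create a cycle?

Yes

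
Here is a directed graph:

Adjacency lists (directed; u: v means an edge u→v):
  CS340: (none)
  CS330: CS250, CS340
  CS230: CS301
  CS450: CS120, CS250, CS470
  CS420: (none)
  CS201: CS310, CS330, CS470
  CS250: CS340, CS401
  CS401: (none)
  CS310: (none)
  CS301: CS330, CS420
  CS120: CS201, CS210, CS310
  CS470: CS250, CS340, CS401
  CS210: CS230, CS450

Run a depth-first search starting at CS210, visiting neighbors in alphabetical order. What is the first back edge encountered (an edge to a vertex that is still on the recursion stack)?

DFS from CS210 (visiting neighbors in alphabetical order); mark gray on enter, black on exit:
CS210 gray
  CS230 gray
    CS301 gray
      CS330 gray
        CS250 gray
          CS340 gray
          CS340 black
          CS401 gray
          CS401 black
        CS250 black
        CS330→CS340: CS340 black — skip
      CS330 black
      CS420 gray
      CS420 black
    CS301 black
  CS230 black
  CS450 gray
    CS120 gray
      CS201 gray
        CS310 gray
        CS310 black
        CS201→CS330: CS330 black — skip
        CS470 gray
          CS470→CS250: CS250 black — skip
          CS470→CS340: CS340 black — skip
          CS470→CS401: CS401 black — skip
        CS470 black
      CS201 black
      CS120→CS210: CS210 is gray → back edge
First back edge: CS120 → CS210.

CS120→CS210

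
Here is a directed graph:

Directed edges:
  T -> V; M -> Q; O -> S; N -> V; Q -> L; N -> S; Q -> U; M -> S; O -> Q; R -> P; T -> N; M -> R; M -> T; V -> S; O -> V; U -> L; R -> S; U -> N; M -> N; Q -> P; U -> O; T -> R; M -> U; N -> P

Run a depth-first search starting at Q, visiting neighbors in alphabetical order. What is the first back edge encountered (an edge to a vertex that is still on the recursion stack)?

DFS from Q (visiting neighbors in alphabetical order); mark gray on enter, black on exit:
Q gray
  L gray
  L black
  P gray
  P black
  U gray
    U→L: L black — skip
    N gray
      N→P: P black — skip
      S gray
      S black
      V gray
        V→S: S black — skip
      V black
    N black
    O gray
      O→Q: Q is gray → back edge
First back edge: O → Q.

O->Q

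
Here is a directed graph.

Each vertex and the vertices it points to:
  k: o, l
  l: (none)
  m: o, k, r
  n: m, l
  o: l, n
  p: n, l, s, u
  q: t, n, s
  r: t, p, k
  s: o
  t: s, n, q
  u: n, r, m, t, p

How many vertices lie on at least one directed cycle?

10

A vertex is on a directed cycle iff it belongs to a strongly connected component of size ≥ 2 (or has a self-loop).
The vertices on cycles are {k, m, n, o, p, q, r, s, t, u} — 10 in total.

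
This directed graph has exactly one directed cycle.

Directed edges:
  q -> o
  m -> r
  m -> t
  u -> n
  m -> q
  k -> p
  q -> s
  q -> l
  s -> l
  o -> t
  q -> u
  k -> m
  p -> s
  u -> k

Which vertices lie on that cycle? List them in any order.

DFS with gray/black marking from q:
q gray
  l gray
  l black
  s gray
    s→l: l black — skip
  s black
  o gray
    t gray
    t black
  o black
  u gray
    n gray
    n black
    k gray
      p gray
        p→s: s black — skip
      p black
      m gray
        m→t: t black — skip
        r gray
        r black
        m→q: q is gray → back edge
Back edge closes the cycle q → u → k → m → q; its vertices are {k, m, q, u}.

k, m, q, u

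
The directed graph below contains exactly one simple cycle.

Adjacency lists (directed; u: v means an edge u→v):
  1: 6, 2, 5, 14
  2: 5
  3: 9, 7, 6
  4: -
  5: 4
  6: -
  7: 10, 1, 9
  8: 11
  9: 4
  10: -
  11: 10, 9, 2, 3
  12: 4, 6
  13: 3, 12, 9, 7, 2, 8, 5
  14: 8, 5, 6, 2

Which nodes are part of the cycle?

1, 3, 7, 8, 11, 14

DFS with gray/black marking from 8:
8 gray
  11 gray
    10 gray
    10 black
    9 gray
      4 gray
      4 black
    9 black
    2 gray
      5 gray
        5→4: 4 black — skip
      5 black
    2 black
    3 gray
      3→9: 9 black — skip
      7 gray
        7→10: 10 black — skip
        1 gray
          6 gray
          6 black
          1→2: 2 black — skip
          1→5: 5 black — skip
          14 gray
            14→8: 8 is gray → back edge
Back edge closes the cycle 8 → 11 → 3 → 7 → 1 → 14 → 8; its vertices are {1, 3, 7, 8, 11, 14}.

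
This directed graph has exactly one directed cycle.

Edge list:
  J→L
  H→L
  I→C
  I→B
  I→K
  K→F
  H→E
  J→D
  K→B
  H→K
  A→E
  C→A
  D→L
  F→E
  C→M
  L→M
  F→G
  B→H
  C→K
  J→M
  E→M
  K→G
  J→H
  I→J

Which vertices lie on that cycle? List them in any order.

B, H, K

DFS with gray/black marking from K:
K gray
  B gray
    H gray
      H→K: K is gray → back edge
Back edge closes the cycle K → B → H → K; its vertices are {B, H, K}.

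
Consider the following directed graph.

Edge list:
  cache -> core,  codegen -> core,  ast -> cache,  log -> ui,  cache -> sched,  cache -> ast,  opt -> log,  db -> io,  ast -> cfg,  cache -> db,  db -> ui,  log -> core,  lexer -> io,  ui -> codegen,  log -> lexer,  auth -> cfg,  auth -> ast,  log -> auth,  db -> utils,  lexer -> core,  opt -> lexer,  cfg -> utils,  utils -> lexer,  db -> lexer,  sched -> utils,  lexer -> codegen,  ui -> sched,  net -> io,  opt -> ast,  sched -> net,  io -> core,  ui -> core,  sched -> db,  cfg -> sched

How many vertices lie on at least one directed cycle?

5

A vertex is on a directed cycle iff it belongs to a strongly connected component of size ≥ 2 (or has a self-loop).
The vertices on cycles are {db, ui, ast, cache, sched} — 5 in total.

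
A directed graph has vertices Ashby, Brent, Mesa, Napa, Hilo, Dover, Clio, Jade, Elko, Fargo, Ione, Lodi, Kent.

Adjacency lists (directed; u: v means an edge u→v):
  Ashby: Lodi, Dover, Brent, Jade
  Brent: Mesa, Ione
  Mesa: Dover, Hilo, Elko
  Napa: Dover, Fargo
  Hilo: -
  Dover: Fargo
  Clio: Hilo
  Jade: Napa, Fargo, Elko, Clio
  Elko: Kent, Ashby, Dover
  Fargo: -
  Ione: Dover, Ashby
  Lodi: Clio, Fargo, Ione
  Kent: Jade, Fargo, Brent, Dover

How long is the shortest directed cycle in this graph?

3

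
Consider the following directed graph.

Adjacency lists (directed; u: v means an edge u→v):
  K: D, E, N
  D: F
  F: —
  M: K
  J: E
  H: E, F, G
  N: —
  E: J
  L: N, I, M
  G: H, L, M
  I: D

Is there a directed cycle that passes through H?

Yes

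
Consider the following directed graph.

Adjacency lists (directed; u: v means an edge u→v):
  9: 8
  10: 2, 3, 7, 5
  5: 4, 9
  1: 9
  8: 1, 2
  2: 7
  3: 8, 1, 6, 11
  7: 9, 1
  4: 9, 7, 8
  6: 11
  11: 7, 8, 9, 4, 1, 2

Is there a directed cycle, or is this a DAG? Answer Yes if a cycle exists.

Yes

DFS with white/gray/black marking, starting from 10:
10 gray
  2 gray
    7 gray
      9 gray
        8 gray
          1 gray
            1→9: 9 is gray → back edge
Back edge found, so a cycle exists: 9 → 8 → 1 → 9.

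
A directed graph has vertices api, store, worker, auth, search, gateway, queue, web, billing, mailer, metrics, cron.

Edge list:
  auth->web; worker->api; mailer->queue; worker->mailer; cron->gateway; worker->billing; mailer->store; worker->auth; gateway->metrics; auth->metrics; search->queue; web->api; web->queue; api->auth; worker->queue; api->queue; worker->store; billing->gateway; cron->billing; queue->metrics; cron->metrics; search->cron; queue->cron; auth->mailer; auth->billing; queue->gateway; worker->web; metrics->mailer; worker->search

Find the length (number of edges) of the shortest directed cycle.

3

For each vertex v, BFS finds the shortest path from v back to v.
The shortest such closed walk is auth → web → api → auth, length 3.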